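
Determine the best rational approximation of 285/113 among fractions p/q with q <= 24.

58/23

Expand x = 285/113 as a continued fraction with the Euclidean algorithm:
  285 = 2*113 + 59, so a_0 = 2.
  113 = 1*59 + 54, so a_1 = 1.
  59 = 1*54 + 5, so a_2 = 1.
  54 = 10*5 + 4, so a_3 = 10.
  5 = 1*4 + 1, so a_4 = 1.
  4 = 4*1 + 0, so a_5 = 4.
so x = [2; 1, 1, 10, 1, 4].
Convergents (p_i = a_i*p_{i-1} + p_{i-2}, q_i = a_i*q_{i-1} + q_{i-2} with p_{-2}=0, p_{-1}=1, q_{-2}=1, q_{-1}=0), until the denominator exceeds 24:
  i=0: a_0=2, p_0 = 2*1 + 0 = 2, q_0 = 2*0 + 1 = 1.
  i=1: a_1=1, p_1 = 1*2 + 1 = 3, q_1 = 1*1 + 0 = 1.
  i=2: a_2=1, p_2 = 1*3 + 2 = 5, q_2 = 1*1 + 1 = 2.
  i=3: a_3=10, p_3 = 10*5 + 3 = 53, q_3 = 10*2 + 1 = 21.
  i=4: a_4=1, p_4 = 1*53 + 5 = 58, q_4 = 1*21 + 2 = 23.
  i=5: a_5=4, p_5 = 4*58 + 53 = 285, q_5 = 4*23 + 21 = 113.
q_5 = 113 > 24, so the last convergent with denominator <= 24 is p_4/q_4 = 58/23.
The closest fraction with denominator <= 24 is either p_4/q_4 or the intermediate fraction (k*p_4 + p_3)/(k*q_4 + q_3) with the largest k >= 1 whose denominator stays <= 24; these approach x as k grows, and every other convergent or intermediate fraction in range is farther away.
Largest k: floor((24 - q_3)/q_4) = floor((24 - 21)/23) = 0.
Since k = 0, no intermediate fraction beyond p_4/q_4 has denominator <= 24, so the convergent 58/23 is the closest (its error is |285*23 - 58*113|/(113*23) = 1/2599).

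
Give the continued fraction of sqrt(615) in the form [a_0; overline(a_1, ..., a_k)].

Write x_i = (sqrt(615) + m_i)/d_i with (m_0, d_0) = (0, 1). a_0 = floor(sqrt(615)) = 24, since 24^2 = 576 <= 615 < 625 = 25^2.
Iterate m_{i+1} = d_i*a_i - m_i, d_{i+1} = (615 - m_{i+1}^2)/d_i, a_{i+1} = floor((a_0 + m_{i+1})/d_{i+1}):
  m_1 = 1*24 - 0 = 24, d_1 = (615 - 24^2)/1 = 39/1 = 39, a_1 = floor((24 + 24)/39) = 1.
  m_2 = 39*1 - 24 = 15, d_2 = (615 - 15^2)/39 = 390/39 = 10, a_2 = floor((24 + 15)/10) = 3.
  m_3 = 10*3 - 15 = 15, d_3 = (615 - 15^2)/10 = 390/10 = 39, a_3 = floor((24 + 15)/39) = 1.
  m_4 = 39*1 - 15 = 24, d_4 = (615 - 24^2)/39 = 39/39 = 1, a_4 = floor((24 + 24)/1) = 48.
  m_5 = 1*48 - 24 = 24, d_5 = (615 - 24^2)/1 = 39/1 = 39: (m_5, d_5) = (m_1, d_1) = (24, 39), so from here the quotients repeat a_1, ..., a_4; the period length is 4.
Hence the expansion of sqrt(615) is a_0 = 24 followed by the repeating block 1, 3, 1, 48 (period 4).

[24; overline(1, 3, 1, 48)]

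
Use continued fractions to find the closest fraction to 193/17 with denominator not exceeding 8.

34/3

Expand x = 193/17 as a continued fraction with the Euclidean algorithm:
  193 = 11*17 + 6, so a_0 = 11.
  17 = 2*6 + 5, so a_1 = 2.
  6 = 1*5 + 1, so a_2 = 1.
  5 = 5*1 + 0, so a_3 = 5.
so x = [11; 2, 1, 5].
Convergents (p_i = a_i*p_{i-1} + p_{i-2}, q_i = a_i*q_{i-1} + q_{i-2} with p_{-2}=0, p_{-1}=1, q_{-2}=1, q_{-1}=0), until the denominator exceeds 8:
  i=0: a_0=11, p_0 = 11*1 + 0 = 11, q_0 = 11*0 + 1 = 1.
  i=1: a_1=2, p_1 = 2*11 + 1 = 23, q_1 = 2*1 + 0 = 2.
  i=2: a_2=1, p_2 = 1*23 + 11 = 34, q_2 = 1*2 + 1 = 3.
  i=3: a_3=5, p_3 = 5*34 + 23 = 193, q_3 = 5*3 + 2 = 17.
q_3 = 17 > 8, so the last convergent with denominator <= 8 is p_2/q_2 = 34/3.
The closest fraction with denominator <= 8 is either p_2/q_2 or the intermediate fraction (k*p_2 + p_1)/(k*q_2 + q_1) with the largest k >= 1 whose denominator stays <= 8; these approach x as k grows, and every other convergent or intermediate fraction in range is farther away.
Largest k: floor((8 - q_1)/q_2) = floor((8 - 2)/3) = 2.
That gives (2*34 + 23)/(2*3 + 2) = 91/8.
Compare the errors: |x - 34/3| = |193*3 - 34*17|/(17*3) = 1/51, and |x - 91/8| = |193*8 - 91*17|/(17*8) = 3/136.
Cross-multiplying, 1*136 = 136 < 153 = 3*51, so 1/51 is smaller: the convergent 34/3 is closer to x than 91/8.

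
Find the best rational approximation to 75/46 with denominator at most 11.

13/8

Expand x = 75/46 as a continued fraction with the Euclidean algorithm:
  75 = 1*46 + 29, so a_0 = 1.
  46 = 1*29 + 17, so a_1 = 1.
  29 = 1*17 + 12, so a_2 = 1.
  17 = 1*12 + 5, so a_3 = 1.
  12 = 2*5 + 2, so a_4 = 2.
  5 = 2*2 + 1, so a_5 = 2.
  2 = 2*1 + 0, so a_6 = 2.
so x = [1; 1, 1, 1, 2, 2, 2].
Convergents (p_i = a_i*p_{i-1} + p_{i-2}, q_i = a_i*q_{i-1} + q_{i-2} with p_{-2}=0, p_{-1}=1, q_{-2}=1, q_{-1}=0), until the denominator exceeds 11:
  i=0: a_0=1, p_0 = 1*1 + 0 = 1, q_0 = 1*0 + 1 = 1.
  i=1: a_1=1, p_1 = 1*1 + 1 = 2, q_1 = 1*1 + 0 = 1.
  i=2: a_2=1, p_2 = 1*2 + 1 = 3, q_2 = 1*1 + 1 = 2.
  i=3: a_3=1, p_3 = 1*3 + 2 = 5, q_3 = 1*2 + 1 = 3.
  i=4: a_4=2, p_4 = 2*5 + 3 = 13, q_4 = 2*3 + 2 = 8.
  i=5: a_5=2, p_5 = 2*13 + 5 = 31, q_5 = 2*8 + 3 = 19.
q_5 = 19 > 11, so the last convergent with denominator <= 11 is p_4/q_4 = 13/8.
The closest fraction with denominator <= 11 is either p_4/q_4 or the intermediate fraction (k*p_4 + p_3)/(k*q_4 + q_3) with the largest k >= 1 whose denominator stays <= 11; these approach x as k grows, and every other convergent or intermediate fraction in range is farther away.
Largest k: floor((11 - q_3)/q_4) = floor((11 - 3)/8) = 1.
That gives (1*13 + 5)/(1*8 + 3) = 18/11.
Compare the errors: |x - 13/8| = |75*8 - 13*46|/(46*8) = 2/368, and |x - 18/11| = |75*11 - 18*46|/(46*11) = 3/506.
Cross-multiplying, 2*506 = 1012 < 1104 = 3*368, so 2/368 is smaller: the convergent 13/8 is closer to x than 18/11.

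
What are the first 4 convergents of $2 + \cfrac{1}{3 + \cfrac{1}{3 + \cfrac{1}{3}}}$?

2/1, 7/3, 23/10, 76/33

Using the convergent recurrence p_i = a_i*p_{i-1} + p_{i-2}, q_i = a_i*q_{i-1} + q_{i-2} with p_{-2}=0, p_{-1}=1, q_{-2}=1, q_{-1}=0:
  i=0: a_0=2, p_0 = 2*1 + 0 = 2, q_0 = 2*0 + 1 = 1.
  i=1: a_1=3, p_1 = 3*2 + 1 = 7, q_1 = 3*1 + 0 = 3.
  i=2: a_2=3, p_2 = 3*7 + 2 = 23, q_2 = 3*3 + 1 = 10.
  i=3: a_3=3, p_3 = 3*23 + 7 = 76, q_3 = 3*10 + 3 = 33.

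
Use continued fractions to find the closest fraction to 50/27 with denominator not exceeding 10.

13/7

Expand x = 50/27 as a continued fraction with the Euclidean algorithm:
  50 = 1*27 + 23, so a_0 = 1.
  27 = 1*23 + 4, so a_1 = 1.
  23 = 5*4 + 3, so a_2 = 5.
  4 = 1*3 + 1, so a_3 = 1.
  3 = 3*1 + 0, so a_4 = 3.
so x = [1; 1, 5, 1, 3].
Convergents (p_i = a_i*p_{i-1} + p_{i-2}, q_i = a_i*q_{i-1} + q_{i-2} with p_{-2}=0, p_{-1}=1, q_{-2}=1, q_{-1}=0), until the denominator exceeds 10:
  i=0: a_0=1, p_0 = 1*1 + 0 = 1, q_0 = 1*0 + 1 = 1.
  i=1: a_1=1, p_1 = 1*1 + 1 = 2, q_1 = 1*1 + 0 = 1.
  i=2: a_2=5, p_2 = 5*2 + 1 = 11, q_2 = 5*1 + 1 = 6.
  i=3: a_3=1, p_3 = 1*11 + 2 = 13, q_3 = 1*6 + 1 = 7.
  i=4: a_4=3, p_4 = 3*13 + 11 = 50, q_4 = 3*7 + 6 = 27.
q_4 = 27 > 10, so the last convergent with denominator <= 10 is p_3/q_3 = 13/7.
The closest fraction with denominator <= 10 is either p_3/q_3 or the intermediate fraction (k*p_3 + p_2)/(k*q_3 + q_2) with the largest k >= 1 whose denominator stays <= 10; these approach x as k grows, and every other convergent or intermediate fraction in range is farther away.
Largest k: floor((10 - q_2)/q_3) = floor((10 - 6)/7) = 0.
Since k = 0, no intermediate fraction beyond p_3/q_3 has denominator <= 10, so the convergent 13/7 is the closest (its error is |50*7 - 13*27|/(27*7) = 1/189).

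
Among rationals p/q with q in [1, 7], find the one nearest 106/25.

Expand x = 106/25 as a continued fraction with the Euclidean algorithm:
  106 = 4*25 + 6, so a_0 = 4.
  25 = 4*6 + 1, so a_1 = 4.
  6 = 6*1 + 0, so a_2 = 6.
so x = [4; 4, 6].
Convergents (p_i = a_i*p_{i-1} + p_{i-2}, q_i = a_i*q_{i-1} + q_{i-2} with p_{-2}=0, p_{-1}=1, q_{-2}=1, q_{-1}=0), until the denominator exceeds 7:
  i=0: a_0=4, p_0 = 4*1 + 0 = 4, q_0 = 4*0 + 1 = 1.
  i=1: a_1=4, p_1 = 4*4 + 1 = 17, q_1 = 4*1 + 0 = 4.
  i=2: a_2=6, p_2 = 6*17 + 4 = 106, q_2 = 6*4 + 1 = 25.
q_2 = 25 > 7, so the last convergent with denominator <= 7 is p_1/q_1 = 17/4.
The closest fraction with denominator <= 7 is either p_1/q_1 or the intermediate fraction (k*p_1 + p_0)/(k*q_1 + q_0) with the largest k >= 1 whose denominator stays <= 7; these approach x as k grows, and every other convergent or intermediate fraction in range is farther away.
Largest k: floor((7 - q_0)/q_1) = floor((7 - 1)/4) = 1.
That gives (1*17 + 4)/(1*4 + 1) = 21/5.
Compare the errors: |x - 17/4| = |106*4 - 17*25|/(25*4) = 1/100, and |x - 21/5| = |106*5 - 21*25|/(25*5) = 5/125.
Cross-multiplying, 1*125 = 125 < 500 = 5*100, so 1/100 is smaller: the convergent 17/4 is closer to x than 21/5.

17/4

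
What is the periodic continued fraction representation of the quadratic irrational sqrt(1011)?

Write x_i = (sqrt(1011) + m_i)/d_i with (m_0, d_0) = (0, 1). a_0 = floor(sqrt(1011)) = 31, since 31^2 = 961 <= 1011 < 1024 = 32^2.
Iterate m_{i+1} = d_i*a_i - m_i, d_{i+1} = (1011 - m_{i+1}^2)/d_i, a_{i+1} = floor((a_0 + m_{i+1})/d_{i+1}):
  m_1 = 1*31 - 0 = 31, d_1 = (1011 - 31^2)/1 = 50/1 = 50, a_1 = floor((31 + 31)/50) = 1.
  m_2 = 50*1 - 31 = 19, d_2 = (1011 - 19^2)/50 = 650/50 = 13, a_2 = floor((31 + 19)/13) = 3.
  m_3 = 13*3 - 19 = 20, d_3 = (1011 - 20^2)/13 = 611/13 = 47, a_3 = floor((31 + 20)/47) = 1.
  m_4 = 47*1 - 20 = 27, d_4 = (1011 - 27^2)/47 = 282/47 = 6, a_4 = floor((31 + 27)/6) = 9.
  m_5 = 6*9 - 27 = 27, d_5 = (1011 - 27^2)/6 = 282/6 = 47, a_5 = floor((31 + 27)/47) = 1.
  m_6 = 47*1 - 27 = 20, d_6 = (1011 - 20^2)/47 = 611/47 = 13, a_6 = floor((31 + 20)/13) = 3.
  m_7 = 13*3 - 20 = 19, d_7 = (1011 - 19^2)/13 = 650/13 = 50, a_7 = floor((31 + 19)/50) = 1.
  m_8 = 50*1 - 19 = 31, d_8 = (1011 - 31^2)/50 = 50/50 = 1, a_8 = floor((31 + 31)/1) = 62.
  m_9 = 1*62 - 31 = 31, d_9 = (1011 - 31^2)/1 = 50/1 = 50: (m_9, d_9) = (m_1, d_1) = (31, 50), so from here the quotients repeat a_1, ..., a_8; the period length is 8.
Hence the expansion of sqrt(1011) is a_0 = 31 followed by the repeating block 1, 3, 1, 9, 1, 3, 1, 62 (period 8).

[31; (1, 3, 1, 9, 1, 3, 1, 62)]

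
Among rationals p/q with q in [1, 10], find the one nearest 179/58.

Expand x = 179/58 as a continued fraction with the Euclidean algorithm:
  179 = 3*58 + 5, so a_0 = 3.
  58 = 11*5 + 3, so a_1 = 11.
  5 = 1*3 + 2, so a_2 = 1.
  3 = 1*2 + 1, so a_3 = 1.
  2 = 2*1 + 0, so a_4 = 2.
so x = [3; 11, 1, 1, 2].
Convergents (p_i = a_i*p_{i-1} + p_{i-2}, q_i = a_i*q_{i-1} + q_{i-2} with p_{-2}=0, p_{-1}=1, q_{-2}=1, q_{-1}=0), until the denominator exceeds 10:
  i=0: a_0=3, p_0 = 3*1 + 0 = 3, q_0 = 3*0 + 1 = 1.
  i=1: a_1=11, p_1 = 11*3 + 1 = 34, q_1 = 11*1 + 0 = 11.
q_1 = 11 > 10, so the last convergent with denominator <= 10 is p_0/q_0 = 3/1.
The closest fraction with denominator <= 10 is either p_0/q_0 or the intermediate fraction (k*p_0 + p_{-1})/(k*q_0 + q_{-1}) with the largest k >= 1 whose denominator stays <= 10; these approach x as k grows, and every other convergent or intermediate fraction in range is farther away.
Largest k: floor((10 - q_{-1})/q_0) = floor((10 - 0)/1) = 10 (using the seeds p_{-1} = 1, q_{-1} = 0).
That gives (10*3 + 1)/(10*1 + 0) = 31/10.
Compare the errors: |x - 3/1| = |179*1 - 3*58|/(58*1) = 5/58, and |x - 31/10| = |179*10 - 31*58|/(58*10) = 8/580.
Cross-multiplying, 8*58 = 464 < 2900 = 5*580, so 8/580 is smaller: the intermediate fraction 31/10 is closer to x than 3/1.

31/10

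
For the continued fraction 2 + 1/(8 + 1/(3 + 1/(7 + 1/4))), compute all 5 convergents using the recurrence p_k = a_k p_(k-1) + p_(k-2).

2/1, 17/8, 53/25, 388/183, 1605/757

Using the convergent recurrence p_i = a_i*p_{i-1} + p_{i-2}, q_i = a_i*q_{i-1} + q_{i-2} with p_{-2}=0, p_{-1}=1, q_{-2}=1, q_{-1}=0:
  i=0: a_0=2, p_0 = 2*1 + 0 = 2, q_0 = 2*0 + 1 = 1.
  i=1: a_1=8, p_1 = 8*2 + 1 = 17, q_1 = 8*1 + 0 = 8.
  i=2: a_2=3, p_2 = 3*17 + 2 = 53, q_2 = 3*8 + 1 = 25.
  i=3: a_3=7, p_3 = 7*53 + 17 = 388, q_3 = 7*25 + 8 = 183.
  i=4: a_4=4, p_4 = 4*388 + 53 = 1605, q_4 = 4*183 + 25 = 757.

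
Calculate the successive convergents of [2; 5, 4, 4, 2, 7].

Using the convergent recurrence p_i = a_i*p_{i-1} + p_{i-2}, q_i = a_i*q_{i-1} + q_{i-2} with p_{-2}=0, p_{-1}=1, q_{-2}=1, q_{-1}=0:
  i=0: a_0=2, p_0 = 2*1 + 0 = 2, q_0 = 2*0 + 1 = 1.
  i=1: a_1=5, p_1 = 5*2 + 1 = 11, q_1 = 5*1 + 0 = 5.
  i=2: a_2=4, p_2 = 4*11 + 2 = 46, q_2 = 4*5 + 1 = 21.
  i=3: a_3=4, p_3 = 4*46 + 11 = 195, q_3 = 4*21 + 5 = 89.
  i=4: a_4=2, p_4 = 2*195 + 46 = 436, q_4 = 2*89 + 21 = 199.
  i=5: a_5=7, p_5 = 7*436 + 195 = 3247, q_5 = 7*199 + 89 = 1482.

2/1, 11/5, 46/21, 195/89, 436/199, 3247/1482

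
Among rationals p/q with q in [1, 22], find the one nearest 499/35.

271/19

Expand x = 499/35 as a continued fraction with the Euclidean algorithm:
  499 = 14*35 + 9, so a_0 = 14.
  35 = 3*9 + 8, so a_1 = 3.
  9 = 1*8 + 1, so a_2 = 1.
  8 = 8*1 + 0, so a_3 = 8.
so x = [14; 3, 1, 8].
Convergents (p_i = a_i*p_{i-1} + p_{i-2}, q_i = a_i*q_{i-1} + q_{i-2} with p_{-2}=0, p_{-1}=1, q_{-2}=1, q_{-1}=0), until the denominator exceeds 22:
  i=0: a_0=14, p_0 = 14*1 + 0 = 14, q_0 = 14*0 + 1 = 1.
  i=1: a_1=3, p_1 = 3*14 + 1 = 43, q_1 = 3*1 + 0 = 3.
  i=2: a_2=1, p_2 = 1*43 + 14 = 57, q_2 = 1*3 + 1 = 4.
  i=3: a_3=8, p_3 = 8*57 + 43 = 499, q_3 = 8*4 + 3 = 35.
q_3 = 35 > 22, so the last convergent with denominator <= 22 is p_2/q_2 = 57/4.
The closest fraction with denominator <= 22 is either p_2/q_2 or the intermediate fraction (k*p_2 + p_1)/(k*q_2 + q_1) with the largest k >= 1 whose denominator stays <= 22; these approach x as k grows, and every other convergent or intermediate fraction in range is farther away.
Largest k: floor((22 - q_1)/q_2) = floor((22 - 3)/4) = 4.
That gives (4*57 + 43)/(4*4 + 3) = 271/19.
Compare the errors: |x - 57/4| = |499*4 - 57*35|/(35*4) = 1/140, and |x - 271/19| = |499*19 - 271*35|/(35*19) = 4/665.
Cross-multiplying, 4*140 = 560 < 665 = 1*665, so 4/665 is smaller: the intermediate fraction 271/19 is closer to x than 57/4.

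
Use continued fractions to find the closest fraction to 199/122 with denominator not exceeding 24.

31/19

Expand x = 199/122 as a continued fraction with the Euclidean algorithm:
  199 = 1*122 + 77, so a_0 = 1.
  122 = 1*77 + 45, so a_1 = 1.
  77 = 1*45 + 32, so a_2 = 1.
  45 = 1*32 + 13, so a_3 = 1.
  32 = 2*13 + 6, so a_4 = 2.
  13 = 2*6 + 1, so a_5 = 2.
  6 = 6*1 + 0, so a_6 = 6.
so x = [1; 1, 1, 1, 2, 2, 6].
Convergents (p_i = a_i*p_{i-1} + p_{i-2}, q_i = a_i*q_{i-1} + q_{i-2} with p_{-2}=0, p_{-1}=1, q_{-2}=1, q_{-1}=0), until the denominator exceeds 24:
  i=0: a_0=1, p_0 = 1*1 + 0 = 1, q_0 = 1*0 + 1 = 1.
  i=1: a_1=1, p_1 = 1*1 + 1 = 2, q_1 = 1*1 + 0 = 1.
  i=2: a_2=1, p_2 = 1*2 + 1 = 3, q_2 = 1*1 + 1 = 2.
  i=3: a_3=1, p_3 = 1*3 + 2 = 5, q_3 = 1*2 + 1 = 3.
  i=4: a_4=2, p_4 = 2*5 + 3 = 13, q_4 = 2*3 + 2 = 8.
  i=5: a_5=2, p_5 = 2*13 + 5 = 31, q_5 = 2*8 + 3 = 19.
  i=6: a_6=6, p_6 = 6*31 + 13 = 199, q_6 = 6*19 + 8 = 122.
q_6 = 122 > 24, so the last convergent with denominator <= 24 is p_5/q_5 = 31/19.
The closest fraction with denominator <= 24 is either p_5/q_5 or the intermediate fraction (k*p_5 + p_4)/(k*q_5 + q_4) with the largest k >= 1 whose denominator stays <= 24; these approach x as k grows, and every other convergent or intermediate fraction in range is farther away.
Largest k: floor((24 - q_4)/q_5) = floor((24 - 8)/19) = 0.
Since k = 0, no intermediate fraction beyond p_5/q_5 has denominator <= 24, so the convergent 31/19 is the closest (its error is |199*19 - 31*122|/(122*19) = 1/2318).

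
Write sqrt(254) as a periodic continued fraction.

[15; (1, 14, 1, 30)]

Write x_i = (sqrt(254) + m_i)/d_i with (m_0, d_0) = (0, 1). a_0 = floor(sqrt(254)) = 15, since 15^2 = 225 <= 254 < 256 = 16^2.
Iterate m_{i+1} = d_i*a_i - m_i, d_{i+1} = (254 - m_{i+1}^2)/d_i, a_{i+1} = floor((a_0 + m_{i+1})/d_{i+1}):
  m_1 = 1*15 - 0 = 15, d_1 = (254 - 15^2)/1 = 29/1 = 29, a_1 = floor((15 + 15)/29) = 1.
  m_2 = 29*1 - 15 = 14, d_2 = (254 - 14^2)/29 = 58/29 = 2, a_2 = floor((15 + 14)/2) = 14.
  m_3 = 2*14 - 14 = 14, d_3 = (254 - 14^2)/2 = 58/2 = 29, a_3 = floor((15 + 14)/29) = 1.
  m_4 = 29*1 - 14 = 15, d_4 = (254 - 15^2)/29 = 29/29 = 1, a_4 = floor((15 + 15)/1) = 30.
  m_5 = 1*30 - 15 = 15, d_5 = (254 - 15^2)/1 = 29/1 = 29: (m_5, d_5) = (m_1, d_1) = (15, 29), so from here the quotients repeat a_1, ..., a_4; the period length is 4.
Hence the expansion of sqrt(254) is a_0 = 15 followed by the repeating block 1, 14, 1, 30 (period 4).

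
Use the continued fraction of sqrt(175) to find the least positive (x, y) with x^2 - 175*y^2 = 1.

First expand sqrt(175) as a continued fraction. With x_i = (sqrt(175) + m_i)/d_i and (m_0, d_0) = (0, 1): a_0 = floor(sqrt(175)) = 13, since 13^2 = 169 <= 175 < 196 = 14^2.
Iterate m_{i+1} = d_i*a_i - m_i, d_{i+1} = (175 - m_{i+1}^2)/d_i, a_{i+1} = floor((a_0 + m_{i+1})/d_{i+1}):
  m_1 = 1*13 - 0 = 13, d_1 = (175 - 13^2)/1 = 6/1 = 6, a_1 = floor((13 + 13)/6) = 4.
  m_2 = 6*4 - 13 = 11, d_2 = (175 - 11^2)/6 = 54/6 = 9, a_2 = floor((13 + 11)/9) = 2.
  m_3 = 9*2 - 11 = 7, d_3 = (175 - 7^2)/9 = 126/9 = 14, a_3 = floor((13 + 7)/14) = 1.
  m_4 = 14*1 - 7 = 7, d_4 = (175 - 7^2)/14 = 126/14 = 9, a_4 = floor((13 + 7)/9) = 2.
  m_5 = 9*2 - 7 = 11, d_5 = (175 - 11^2)/9 = 54/9 = 6, a_5 = floor((13 + 11)/6) = 4.
  m_6 = 6*4 - 11 = 13, d_6 = (175 - 13^2)/6 = 6/6 = 1, a_6 = floor((13 + 13)/1) = 26.
  m_7 = 1*26 - 13 = 13, d_7 = (175 - 13^2)/1 = 6/1 = 6: (m_7, d_7) = (m_1, d_1) = (13, 6), so from here the quotients repeat a_1, ..., a_6; the period length is 6.
So sqrt(175) = [13; (4, 2, 1, 2, 4, 26)] with period length k = 6.
k is even, so the fundamental solution of x^2 - 175y^2 = 1 is (p_{k-1}, q_{k-1}) = (p_5, q_5); compute convergents through index 5.
Convergents (p_i = a_i*p_{i-1} + p_{i-2}, q_i = a_i*q_{i-1} + q_{i-2} with p_{-2}=0, p_{-1}=1, q_{-2}=1, q_{-1}=0):
  i=0: a_0=13, p_0 = 13*1 + 0 = 13, q_0 = 13*0 + 1 = 1.
  i=1: a_1=4, p_1 = 4*13 + 1 = 53, q_1 = 4*1 + 0 = 4.
  i=2: a_2=2, p_2 = 2*53 + 13 = 119, q_2 = 2*4 + 1 = 9.
  i=3: a_3=1, p_3 = 1*119 + 53 = 172, q_3 = 1*9 + 4 = 13.
  i=4: a_4=2, p_4 = 2*172 + 119 = 463, q_4 = 2*13 + 9 = 35.
  i=5: a_5=4, p_5 = 4*463 + 172 = 2024, q_5 = 4*35 + 13 = 153.
Check: 2024^2 - 175*153^2 = 4096576 - 4096575 = 1, so (x, y) = (2024, 153) solves the equation, and by the theorem it is the least positive solution.

(x, y) = (2024, 153)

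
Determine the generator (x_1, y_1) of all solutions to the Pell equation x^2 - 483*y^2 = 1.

First expand sqrt(483) as a continued fraction. With x_i = (sqrt(483) + m_i)/d_i and (m_0, d_0) = (0, 1): a_0 = floor(sqrt(483)) = 21, since 21^2 = 441 <= 483 < 484 = 22^2.
Iterate m_{i+1} = d_i*a_i - m_i, d_{i+1} = (483 - m_{i+1}^2)/d_i, a_{i+1} = floor((a_0 + m_{i+1})/d_{i+1}):
  m_1 = 1*21 - 0 = 21, d_1 = (483 - 21^2)/1 = 42/1 = 42, a_1 = floor((21 + 21)/42) = 1.
  m_2 = 42*1 - 21 = 21, d_2 = (483 - 21^2)/42 = 42/42 = 1, a_2 = floor((21 + 21)/1) = 42.
  m_3 = 1*42 - 21 = 21, d_3 = (483 - 21^2)/1 = 42/1 = 42: (m_3, d_3) = (m_1, d_1) = (21, 42), so from here the quotients repeat a_1, a_2; the period length is 2.
So sqrt(483) = [21; (1, 42)] with period length k = 2.
k is even, so the fundamental solution of x^2 - 483y^2 = 1 is (p_{k-1}, q_{k-1}) = (p_1, q_1); compute convergents through index 1.
Convergents (p_i = a_i*p_{i-1} + p_{i-2}, q_i = a_i*q_{i-1} + q_{i-2} with p_{-2}=0, p_{-1}=1, q_{-2}=1, q_{-1}=0):
  i=0: a_0=21, p_0 = 21*1 + 0 = 21, q_0 = 21*0 + 1 = 1.
  i=1: a_1=1, p_1 = 1*21 + 1 = 22, q_1 = 1*1 + 0 = 1.
Check: 22^2 - 483*1^2 = 484 - 483 = 1, so (x, y) = (22, 1) solves the equation, and by the theorem it is the least positive solution.

(x, y) = (22, 1)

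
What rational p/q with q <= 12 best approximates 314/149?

Expand x = 314/149 as a continued fraction with the Euclidean algorithm:
  314 = 2*149 + 16, so a_0 = 2.
  149 = 9*16 + 5, so a_1 = 9.
  16 = 3*5 + 1, so a_2 = 3.
  5 = 5*1 + 0, so a_3 = 5.
so x = [2; 9, 3, 5].
Convergents (p_i = a_i*p_{i-1} + p_{i-2}, q_i = a_i*q_{i-1} + q_{i-2} with p_{-2}=0, p_{-1}=1, q_{-2}=1, q_{-1}=0), until the denominator exceeds 12:
  i=0: a_0=2, p_0 = 2*1 + 0 = 2, q_0 = 2*0 + 1 = 1.
  i=1: a_1=9, p_1 = 9*2 + 1 = 19, q_1 = 9*1 + 0 = 9.
  i=2: a_2=3, p_2 = 3*19 + 2 = 59, q_2 = 3*9 + 1 = 28.
q_2 = 28 > 12, so the last convergent with denominator <= 12 is p_1/q_1 = 19/9.
The closest fraction with denominator <= 12 is either p_1/q_1 or the intermediate fraction (k*p_1 + p_0)/(k*q_1 + q_0) with the largest k >= 1 whose denominator stays <= 12; these approach x as k grows, and every other convergent or intermediate fraction in range is farther away.
Largest k: floor((12 - q_0)/q_1) = floor((12 - 1)/9) = 1.
That gives (1*19 + 2)/(1*9 + 1) = 21/10.
Compare the errors: |x - 19/9| = |314*9 - 19*149|/(149*9) = 5/1341, and |x - 21/10| = |314*10 - 21*149|/(149*10) = 11/1490.
Cross-multiplying, 5*1490 = 7450 < 14751 = 11*1341, so 5/1341 is smaller: the convergent 19/9 is closer to x than 21/10.

19/9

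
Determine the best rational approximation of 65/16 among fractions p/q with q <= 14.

Expand x = 65/16 as a continued fraction with the Euclidean algorithm:
  65 = 4*16 + 1, so a_0 = 4.
  16 = 16*1 + 0, so a_1 = 16.
so x = [4; 16].
Convergents (p_i = a_i*p_{i-1} + p_{i-2}, q_i = a_i*q_{i-1} + q_{i-2} with p_{-2}=0, p_{-1}=1, q_{-2}=1, q_{-1}=0), until the denominator exceeds 14:
  i=0: a_0=4, p_0 = 4*1 + 0 = 4, q_0 = 4*0 + 1 = 1.
  i=1: a_1=16, p_1 = 16*4 + 1 = 65, q_1 = 16*1 + 0 = 16.
q_1 = 16 > 14, so the last convergent with denominator <= 14 is p_0/q_0 = 4/1.
The closest fraction with denominator <= 14 is either p_0/q_0 or the intermediate fraction (k*p_0 + p_{-1})/(k*q_0 + q_{-1}) with the largest k >= 1 whose denominator stays <= 14; these approach x as k grows, and every other convergent or intermediate fraction in range is farther away.
Largest k: floor((14 - q_{-1})/q_0) = floor((14 - 0)/1) = 14 (using the seeds p_{-1} = 1, q_{-1} = 0).
That gives (14*4 + 1)/(14*1 + 0) = 57/14.
Compare the errors: |x - 4/1| = |65*1 - 4*16|/(16*1) = 1/16, and |x - 57/14| = |65*14 - 57*16|/(16*14) = 2/224.
Cross-multiplying, 2*16 = 32 < 224 = 1*224, so 2/224 is smaller: the intermediate fraction 57/14 is closer to x than 4/1.

57/14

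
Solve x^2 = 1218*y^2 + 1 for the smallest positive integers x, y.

(x, y) = (349, 10)

First expand sqrt(1218) as a continued fraction. With x_i = (sqrt(1218) + m_i)/d_i and (m_0, d_0) = (0, 1): a_0 = floor(sqrt(1218)) = 34, since 34^2 = 1156 <= 1218 < 1225 = 35^2.
Iterate m_{i+1} = d_i*a_i - m_i, d_{i+1} = (1218 - m_{i+1}^2)/d_i, a_{i+1} = floor((a_0 + m_{i+1})/d_{i+1}):
  m_1 = 1*34 - 0 = 34, d_1 = (1218 - 34^2)/1 = 62/1 = 62, a_1 = floor((34 + 34)/62) = 1.
  m_2 = 62*1 - 34 = 28, d_2 = (1218 - 28^2)/62 = 434/62 = 7, a_2 = floor((34 + 28)/7) = 8.
  m_3 = 7*8 - 28 = 28, d_3 = (1218 - 28^2)/7 = 434/7 = 62, a_3 = floor((34 + 28)/62) = 1.
  m_4 = 62*1 - 28 = 34, d_4 = (1218 - 34^2)/62 = 62/62 = 1, a_4 = floor((34 + 34)/1) = 68.
  m_5 = 1*68 - 34 = 34, d_5 = (1218 - 34^2)/1 = 62/1 = 62: (m_5, d_5) = (m_1, d_1) = (34, 62), so from here the quotients repeat a_1, ..., a_4; the period length is 4.
So sqrt(1218) = [34; (1, 8, 1, 68)] with period length k = 4.
k is even, so the fundamental solution of x^2 - 1218y^2 = 1 is (p_{k-1}, q_{k-1}) = (p_3, q_3); compute convergents through index 3.
Convergents (p_i = a_i*p_{i-1} + p_{i-2}, q_i = a_i*q_{i-1} + q_{i-2} with p_{-2}=0, p_{-1}=1, q_{-2}=1, q_{-1}=0):
  i=0: a_0=34, p_0 = 34*1 + 0 = 34, q_0 = 34*0 + 1 = 1.
  i=1: a_1=1, p_1 = 1*34 + 1 = 35, q_1 = 1*1 + 0 = 1.
  i=2: a_2=8, p_2 = 8*35 + 34 = 314, q_2 = 8*1 + 1 = 9.
  i=3: a_3=1, p_3 = 1*314 + 35 = 349, q_3 = 1*9 + 1 = 10.
Check: 349^2 - 1218*10^2 = 121801 - 121800 = 1, so (x, y) = (349, 10) solves the equation, and by the theorem it is the least positive solution.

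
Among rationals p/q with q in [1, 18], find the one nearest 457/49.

Expand x = 457/49 as a continued fraction with the Euclidean algorithm:
  457 = 9*49 + 16, so a_0 = 9.
  49 = 3*16 + 1, so a_1 = 3.
  16 = 16*1 + 0, so a_2 = 16.
so x = [9; 3, 16].
Convergents (p_i = a_i*p_{i-1} + p_{i-2}, q_i = a_i*q_{i-1} + q_{i-2} with p_{-2}=0, p_{-1}=1, q_{-2}=1, q_{-1}=0), until the denominator exceeds 18:
  i=0: a_0=9, p_0 = 9*1 + 0 = 9, q_0 = 9*0 + 1 = 1.
  i=1: a_1=3, p_1 = 3*9 + 1 = 28, q_1 = 3*1 + 0 = 3.
  i=2: a_2=16, p_2 = 16*28 + 9 = 457, q_2 = 16*3 + 1 = 49.
q_2 = 49 > 18, so the last convergent with denominator <= 18 is p_1/q_1 = 28/3.
The closest fraction with denominator <= 18 is either p_1/q_1 or the intermediate fraction (k*p_1 + p_0)/(k*q_1 + q_0) with the largest k >= 1 whose denominator stays <= 18; these approach x as k grows, and every other convergent or intermediate fraction in range is farther away.
Largest k: floor((18 - q_0)/q_1) = floor((18 - 1)/3) = 5.
That gives (5*28 + 9)/(5*3 + 1) = 149/16.
Compare the errors: |x - 28/3| = |457*3 - 28*49|/(49*3) = 1/147, and |x - 149/16| = |457*16 - 149*49|/(49*16) = 11/784.
Cross-multiplying, 1*784 = 784 < 1617 = 11*147, so 1/147 is smaller: the convergent 28/3 is closer to x than 149/16.

28/3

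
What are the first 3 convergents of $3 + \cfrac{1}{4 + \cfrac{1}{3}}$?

Using the convergent recurrence p_i = a_i*p_{i-1} + p_{i-2}, q_i = a_i*q_{i-1} + q_{i-2} with p_{-2}=0, p_{-1}=1, q_{-2}=1, q_{-1}=0:
  i=0: a_0=3, p_0 = 3*1 + 0 = 3, q_0 = 3*0 + 1 = 1.
  i=1: a_1=4, p_1 = 4*3 + 1 = 13, q_1 = 4*1 + 0 = 4.
  i=2: a_2=3, p_2 = 3*13 + 3 = 42, q_2 = 3*4 + 1 = 13.

3/1, 13/4, 42/13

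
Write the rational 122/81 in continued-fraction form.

[1; 1, 1, 40]

Run the Euclidean algorithm on 122 and 81; the successive quotients are the partial quotients a_0, a_1, ... (each step inverts the fractional part left over by the previous one):
  122 = 1*81 + 41, so a_0 = 1.
  81 = 1*41 + 40, so a_1 = 1.
  41 = 1*40 + 1, so a_2 = 1.
  40 = 40*1 + 0, so a_3 = 40.
The remainder reaches 0 after 4 divisions, so the expansion has 4 partial quotients, read off in order.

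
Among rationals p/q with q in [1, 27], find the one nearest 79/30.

Expand x = 79/30 as a continued fraction with the Euclidean algorithm:
  79 = 2*30 + 19, so a_0 = 2.
  30 = 1*19 + 11, so a_1 = 1.
  19 = 1*11 + 8, so a_2 = 1.
  11 = 1*8 + 3, so a_3 = 1.
  8 = 2*3 + 2, so a_4 = 2.
  3 = 1*2 + 1, so a_5 = 1.
  2 = 2*1 + 0, so a_6 = 2.
so x = [2; 1, 1, 1, 2, 1, 2].
Convergents (p_i = a_i*p_{i-1} + p_{i-2}, q_i = a_i*q_{i-1} + q_{i-2} with p_{-2}=0, p_{-1}=1, q_{-2}=1, q_{-1}=0), until the denominator exceeds 27:
  i=0: a_0=2, p_0 = 2*1 + 0 = 2, q_0 = 2*0 + 1 = 1.
  i=1: a_1=1, p_1 = 1*2 + 1 = 3, q_1 = 1*1 + 0 = 1.
  i=2: a_2=1, p_2 = 1*3 + 2 = 5, q_2 = 1*1 + 1 = 2.
  i=3: a_3=1, p_3 = 1*5 + 3 = 8, q_3 = 1*2 + 1 = 3.
  i=4: a_4=2, p_4 = 2*8 + 5 = 21, q_4 = 2*3 + 2 = 8.
  i=5: a_5=1, p_5 = 1*21 + 8 = 29, q_5 = 1*8 + 3 = 11.
  i=6: a_6=2, p_6 = 2*29 + 21 = 79, q_6 = 2*11 + 8 = 30.
q_6 = 30 > 27, so the last convergent with denominator <= 27 is p_5/q_5 = 29/11.
The closest fraction with denominator <= 27 is either p_5/q_5 or the intermediate fraction (k*p_5 + p_4)/(k*q_5 + q_4) with the largest k >= 1 whose denominator stays <= 27; these approach x as k grows, and every other convergent or intermediate fraction in range is farther away.
Largest k: floor((27 - q_4)/q_5) = floor((27 - 8)/11) = 1.
That gives (1*29 + 21)/(1*11 + 8) = 50/19.
Compare the errors: |x - 29/11| = |79*11 - 29*30|/(30*11) = 1/330, and |x - 50/19| = |79*19 - 50*30|/(30*19) = 1/570.
Cross-multiplying, 1*330 = 330 < 570 = 1*570, so 1/570 is smaller: the intermediate fraction 50/19 is closer to x than 29/11.

50/19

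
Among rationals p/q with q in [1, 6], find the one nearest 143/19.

Expand x = 143/19 as a continued fraction with the Euclidean algorithm:
  143 = 7*19 + 10, so a_0 = 7.
  19 = 1*10 + 9, so a_1 = 1.
  10 = 1*9 + 1, so a_2 = 1.
  9 = 9*1 + 0, so a_3 = 9.
so x = [7; 1, 1, 9].
Convergents (p_i = a_i*p_{i-1} + p_{i-2}, q_i = a_i*q_{i-1} + q_{i-2} with p_{-2}=0, p_{-1}=1, q_{-2}=1, q_{-1}=0), until the denominator exceeds 6:
  i=0: a_0=7, p_0 = 7*1 + 0 = 7, q_0 = 7*0 + 1 = 1.
  i=1: a_1=1, p_1 = 1*7 + 1 = 8, q_1 = 1*1 + 0 = 1.
  i=2: a_2=1, p_2 = 1*8 + 7 = 15, q_2 = 1*1 + 1 = 2.
  i=3: a_3=9, p_3 = 9*15 + 8 = 143, q_3 = 9*2 + 1 = 19.
q_3 = 19 > 6, so the last convergent with denominator <= 6 is p_2/q_2 = 15/2.
The closest fraction with denominator <= 6 is either p_2/q_2 or the intermediate fraction (k*p_2 + p_1)/(k*q_2 + q_1) with the largest k >= 1 whose denominator stays <= 6; these approach x as k grows, and every other convergent or intermediate fraction in range is farther away.
Largest k: floor((6 - q_1)/q_2) = floor((6 - 1)/2) = 2.
That gives (2*15 + 8)/(2*2 + 1) = 38/5.
Compare the errors: |x - 15/2| = |143*2 - 15*19|/(19*2) = 1/38, and |x - 38/5| = |143*5 - 38*19|/(19*5) = 7/95.
Cross-multiplying, 1*95 = 95 < 266 = 7*38, so 1/38 is smaller: the convergent 15/2 is closer to x than 38/5.

15/2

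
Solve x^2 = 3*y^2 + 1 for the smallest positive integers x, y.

(x, y) = (2, 1)

First expand sqrt(3) as a continued fraction. With x_i = (sqrt(3) + m_i)/d_i and (m_0, d_0) = (0, 1): a_0 = floor(sqrt(3)) = 1, since 1^2 = 1 <= 3 < 4 = 2^2.
Iterate m_{i+1} = d_i*a_i - m_i, d_{i+1} = (3 - m_{i+1}^2)/d_i, a_{i+1} = floor((a_0 + m_{i+1})/d_{i+1}):
  m_1 = 1*1 - 0 = 1, d_1 = (3 - 1^2)/1 = 2/1 = 2, a_1 = floor((1 + 1)/2) = 1.
  m_2 = 2*1 - 1 = 1, d_2 = (3 - 1^2)/2 = 2/2 = 1, a_2 = floor((1 + 1)/1) = 2.
  m_3 = 1*2 - 1 = 1, d_3 = (3 - 1^2)/1 = 2/1 = 2: (m_3, d_3) = (m_1, d_1) = (1, 2), so from here the quotients repeat a_1, a_2; the period length is 2.
So sqrt(3) = [1; (1, 2)] with period length k = 2.
k is even, so the fundamental solution of x^2 - 3y^2 = 1 is (p_{k-1}, q_{k-1}) = (p_1, q_1); compute convergents through index 1.
Convergents (p_i = a_i*p_{i-1} + p_{i-2}, q_i = a_i*q_{i-1} + q_{i-2} with p_{-2}=0, p_{-1}=1, q_{-2}=1, q_{-1}=0):
  i=0: a_0=1, p_0 = 1*1 + 0 = 1, q_0 = 1*0 + 1 = 1.
  i=1: a_1=1, p_1 = 1*1 + 1 = 2, q_1 = 1*1 + 0 = 1.
Check: 2^2 - 3*1^2 = 4 - 3 = 1, so (x, y) = (2, 1) solves the equation, and by the theorem it is the least positive solution.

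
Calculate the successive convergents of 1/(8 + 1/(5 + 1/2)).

Using the convergent recurrence p_i = a_i*p_{i-1} + p_{i-2}, q_i = a_i*q_{i-1} + q_{i-2} with p_{-2}=0, p_{-1}=1, q_{-2}=1, q_{-1}=0:
  i=0: a_0=0, p_0 = 0*1 + 0 = 0, q_0 = 0*0 + 1 = 1.
  i=1: a_1=8, p_1 = 8*0 + 1 = 1, q_1 = 8*1 + 0 = 8.
  i=2: a_2=5, p_2 = 5*1 + 0 = 5, q_2 = 5*8 + 1 = 41.
  i=3: a_3=2, p_3 = 2*5 + 1 = 11, q_3 = 2*41 + 8 = 90.

0/1, 1/8, 5/41, 11/90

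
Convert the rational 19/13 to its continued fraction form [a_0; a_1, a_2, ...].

[1; 2, 6]

Run the Euclidean algorithm on 19 and 13; the successive quotients are the partial quotients a_0, a_1, ... (each step inverts the fractional part left over by the previous one):
  19 = 1*13 + 6, so a_0 = 1.
  13 = 2*6 + 1, so a_1 = 2.
  6 = 6*1 + 0, so a_2 = 6.
The remainder reaches 0 after 3 divisions, so the expansion has 3 partial quotients, read off in order.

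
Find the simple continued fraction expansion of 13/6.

Run the Euclidean algorithm on 13 and 6; the successive quotients are the partial quotients a_0, a_1, ... (each step inverts the fractional part left over by the previous one):
  13 = 2*6 + 1, so a_0 = 2.
  6 = 6*1 + 0, so a_1 = 6.
The remainder reaches 0 after 2 divisions, so the expansion has 2 partial quotients, read off in order.

[2; 6]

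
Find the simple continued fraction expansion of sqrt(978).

Write x_i = (sqrt(978) + m_i)/d_i with (m_0, d_0) = (0, 1). a_0 = floor(sqrt(978)) = 31, since 31^2 = 961 <= 978 < 1024 = 32^2.
Iterate m_{i+1} = d_i*a_i - m_i, d_{i+1} = (978 - m_{i+1}^2)/d_i, a_{i+1} = floor((a_0 + m_{i+1})/d_{i+1}):
  m_1 = 1*31 - 0 = 31, d_1 = (978 - 31^2)/1 = 17/1 = 17, a_1 = floor((31 + 31)/17) = 3.
  m_2 = 17*3 - 31 = 20, d_2 = (978 - 20^2)/17 = 578/17 = 34, a_2 = floor((31 + 20)/34) = 1.
  m_3 = 34*1 - 20 = 14, d_3 = (978 - 14^2)/34 = 782/34 = 23, a_3 = floor((31 + 14)/23) = 1.
  m_4 = 23*1 - 14 = 9, d_4 = (978 - 9^2)/23 = 897/23 = 39, a_4 = floor((31 + 9)/39) = 1.
  m_5 = 39*1 - 9 = 30, d_5 = (978 - 30^2)/39 = 78/39 = 2, a_5 = floor((31 + 30)/2) = 30.
  m_6 = 2*30 - 30 = 30, d_6 = (978 - 30^2)/2 = 78/2 = 39, a_6 = floor((31 + 30)/39) = 1.
  m_7 = 39*1 - 30 = 9, d_7 = (978 - 9^2)/39 = 897/39 = 23, a_7 = floor((31 + 9)/23) = 1.
  m_8 = 23*1 - 9 = 14, d_8 = (978 - 14^2)/23 = 782/23 = 34, a_8 = floor((31 + 14)/34) = 1.
  m_9 = 34*1 - 14 = 20, d_9 = (978 - 20^2)/34 = 578/34 = 17, a_9 = floor((31 + 20)/17) = 3.
  m_10 = 17*3 - 20 = 31, d_10 = (978 - 31^2)/17 = 17/17 = 1, a_10 = floor((31 + 31)/1) = 62.
  m_11 = 1*62 - 31 = 31, d_11 = (978 - 31^2)/1 = 17/1 = 17: (m_11, d_11) = (m_1, d_1) = (31, 17), so from here the quotients repeat a_1, ..., a_10; the period length is 10.
Hence the expansion of sqrt(978) is a_0 = 31 followed by the repeating block 3, 1, 1, 1, 30, 1, 1, 1, 3, 62 (period 10).

[31; (3, 1, 1, 1, 30, 1, 1, 1, 3, 62)]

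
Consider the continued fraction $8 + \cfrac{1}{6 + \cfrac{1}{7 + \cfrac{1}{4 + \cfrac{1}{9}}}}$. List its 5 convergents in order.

8/1, 49/6, 351/43, 1453/178, 13428/1645

Using the convergent recurrence p_i = a_i*p_{i-1} + p_{i-2}, q_i = a_i*q_{i-1} + q_{i-2} with p_{-2}=0, p_{-1}=1, q_{-2}=1, q_{-1}=0:
  i=0: a_0=8, p_0 = 8*1 + 0 = 8, q_0 = 8*0 + 1 = 1.
  i=1: a_1=6, p_1 = 6*8 + 1 = 49, q_1 = 6*1 + 0 = 6.
  i=2: a_2=7, p_2 = 7*49 + 8 = 351, q_2 = 7*6 + 1 = 43.
  i=3: a_3=4, p_3 = 4*351 + 49 = 1453, q_3 = 4*43 + 6 = 178.
  i=4: a_4=9, p_4 = 9*1453 + 351 = 13428, q_4 = 9*178 + 43 = 1645.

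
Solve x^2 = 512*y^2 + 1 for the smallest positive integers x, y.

First expand sqrt(512) as a continued fraction. With x_i = (sqrt(512) + m_i)/d_i and (m_0, d_0) = (0, 1): a_0 = floor(sqrt(512)) = 22, since 22^2 = 484 <= 512 < 529 = 23^2.
Iterate m_{i+1} = d_i*a_i - m_i, d_{i+1} = (512 - m_{i+1}^2)/d_i, a_{i+1} = floor((a_0 + m_{i+1})/d_{i+1}):
  m_1 = 1*22 - 0 = 22, d_1 = (512 - 22^2)/1 = 28/1 = 28, a_1 = floor((22 + 22)/28) = 1.
  m_2 = 28*1 - 22 = 6, d_2 = (512 - 6^2)/28 = 476/28 = 17, a_2 = floor((22 + 6)/17) = 1.
  m_3 = 17*1 - 6 = 11, d_3 = (512 - 11^2)/17 = 391/17 = 23, a_3 = floor((22 + 11)/23) = 1.
  m_4 = 23*1 - 11 = 12, d_4 = (512 - 12^2)/23 = 368/23 = 16, a_4 = floor((22 + 12)/16) = 2.
  m_5 = 16*2 - 12 = 20, d_5 = (512 - 20^2)/16 = 112/16 = 7, a_5 = floor((22 + 20)/7) = 6.
  m_6 = 7*6 - 20 = 22, d_6 = (512 - 22^2)/7 = 28/7 = 4, a_6 = floor((22 + 22)/4) = 11.
  m_7 = 4*11 - 22 = 22, d_7 = (512 - 22^2)/4 = 28/4 = 7, a_7 = floor((22 + 22)/7) = 6.
  m_8 = 7*6 - 22 = 20, d_8 = (512 - 20^2)/7 = 112/7 = 16, a_8 = floor((22 + 20)/16) = 2.
  m_9 = 16*2 - 20 = 12, d_9 = (512 - 12^2)/16 = 368/16 = 23, a_9 = floor((22 + 12)/23) = 1.
  m_10 = 23*1 - 12 = 11, d_10 = (512 - 11^2)/23 = 391/23 = 17, a_10 = floor((22 + 11)/17) = 1.
  m_11 = 17*1 - 11 = 6, d_11 = (512 - 6^2)/17 = 476/17 = 28, a_11 = floor((22 + 6)/28) = 1.
  m_12 = 28*1 - 6 = 22, d_12 = (512 - 22^2)/28 = 28/28 = 1, a_12 = floor((22 + 22)/1) = 44.
  m_13 = 1*44 - 22 = 22, d_13 = (512 - 22^2)/1 = 28/1 = 28: (m_13, d_13) = (m_1, d_1) = (22, 28), so from here the quotients repeat a_1, ..., a_12; the period length is 12.
So sqrt(512) = [22; (1, 1, 1, 2, 6, 11, 6, 2, 1, 1, 1, 44)] with period length k = 12.
k is even, so the fundamental solution of x^2 - 512y^2 = 1 is (p_{k-1}, q_{k-1}) = (p_11, q_11); compute convergents through index 11.
Convergents (p_i = a_i*p_{i-1} + p_{i-2}, q_i = a_i*q_{i-1} + q_{i-2} with p_{-2}=0, p_{-1}=1, q_{-2}=1, q_{-1}=0):
  i=0: a_0=22, p_0 = 22*1 + 0 = 22, q_0 = 22*0 + 1 = 1.
  i=1: a_1=1, p_1 = 1*22 + 1 = 23, q_1 = 1*1 + 0 = 1.
  i=2: a_2=1, p_2 = 1*23 + 22 = 45, q_2 = 1*1 + 1 = 2.
  i=3: a_3=1, p_3 = 1*45 + 23 = 68, q_3 = 1*2 + 1 = 3.
  i=4: a_4=2, p_4 = 2*68 + 45 = 181, q_4 = 2*3 + 2 = 8.
  i=5: a_5=6, p_5 = 6*181 + 68 = 1154, q_5 = 6*8 + 3 = 51.
  i=6: a_6=11, p_6 = 11*1154 + 181 = 12875, q_6 = 11*51 + 8 = 569.
  i=7: a_7=6, p_7 = 6*12875 + 1154 = 78404, q_7 = 6*569 + 51 = 3465.
  i=8: a_8=2, p_8 = 2*78404 + 12875 = 169683, q_8 = 2*3465 + 569 = 7499.
  i=9: a_9=1, p_9 = 1*169683 + 78404 = 248087, q_9 = 1*7499 + 3465 = 10964.
  i=10: a_10=1, p_10 = 1*248087 + 169683 = 417770, q_10 = 1*10964 + 7499 = 18463.
  i=11: a_11=1, p_11 = 1*417770 + 248087 = 665857, q_11 = 1*18463 + 10964 = 29427.
Check: 665857^2 - 512*29427^2 = 443365544449 - 443365544448 = 1, so (x, y) = (665857, 29427) solves the equation, and by the theorem it is the least positive solution.

(x, y) = (665857, 29427)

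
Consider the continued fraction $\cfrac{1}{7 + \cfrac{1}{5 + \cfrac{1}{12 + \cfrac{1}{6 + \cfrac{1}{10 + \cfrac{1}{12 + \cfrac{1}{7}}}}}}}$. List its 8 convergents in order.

0/1, 1/7, 5/36, 61/439, 371/2670, 3771/27139, 45623/328338, 323132/2325505

Using the convergent recurrence p_i = a_i*p_{i-1} + p_{i-2}, q_i = a_i*q_{i-1} + q_{i-2} with p_{-2}=0, p_{-1}=1, q_{-2}=1, q_{-1}=0:
  i=0: a_0=0, p_0 = 0*1 + 0 = 0, q_0 = 0*0 + 1 = 1.
  i=1: a_1=7, p_1 = 7*0 + 1 = 1, q_1 = 7*1 + 0 = 7.
  i=2: a_2=5, p_2 = 5*1 + 0 = 5, q_2 = 5*7 + 1 = 36.
  i=3: a_3=12, p_3 = 12*5 + 1 = 61, q_3 = 12*36 + 7 = 439.
  i=4: a_4=6, p_4 = 6*61 + 5 = 371, q_4 = 6*439 + 36 = 2670.
  i=5: a_5=10, p_5 = 10*371 + 61 = 3771, q_5 = 10*2670 + 439 = 27139.
  i=6: a_6=12, p_6 = 12*3771 + 371 = 45623, q_6 = 12*27139 + 2670 = 328338.
  i=7: a_7=7, p_7 = 7*45623 + 3771 = 323132, q_7 = 7*328338 + 27139 = 2325505.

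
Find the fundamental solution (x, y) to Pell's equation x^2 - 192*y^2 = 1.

(x, y) = (97, 7)

First expand sqrt(192) as a continued fraction. With x_i = (sqrt(192) + m_i)/d_i and (m_0, d_0) = (0, 1): a_0 = floor(sqrt(192)) = 13, since 13^2 = 169 <= 192 < 196 = 14^2.
Iterate m_{i+1} = d_i*a_i - m_i, d_{i+1} = (192 - m_{i+1}^2)/d_i, a_{i+1} = floor((a_0 + m_{i+1})/d_{i+1}):
  m_1 = 1*13 - 0 = 13, d_1 = (192 - 13^2)/1 = 23/1 = 23, a_1 = floor((13 + 13)/23) = 1.
  m_2 = 23*1 - 13 = 10, d_2 = (192 - 10^2)/23 = 92/23 = 4, a_2 = floor((13 + 10)/4) = 5.
  m_3 = 4*5 - 10 = 10, d_3 = (192 - 10^2)/4 = 92/4 = 23, a_3 = floor((13 + 10)/23) = 1.
  m_4 = 23*1 - 10 = 13, d_4 = (192 - 13^2)/23 = 23/23 = 1, a_4 = floor((13 + 13)/1) = 26.
  m_5 = 1*26 - 13 = 13, d_5 = (192 - 13^2)/1 = 23/1 = 23: (m_5, d_5) = (m_1, d_1) = (13, 23), so from here the quotients repeat a_1, ..., a_4; the period length is 4.
So sqrt(192) = [13; (1, 5, 1, 26)] with period length k = 4.
k is even, so the fundamental solution of x^2 - 192y^2 = 1 is (p_{k-1}, q_{k-1}) = (p_3, q_3); compute convergents through index 3.
Convergents (p_i = a_i*p_{i-1} + p_{i-2}, q_i = a_i*q_{i-1} + q_{i-2} with p_{-2}=0, p_{-1}=1, q_{-2}=1, q_{-1}=0):
  i=0: a_0=13, p_0 = 13*1 + 0 = 13, q_0 = 13*0 + 1 = 1.
  i=1: a_1=1, p_1 = 1*13 + 1 = 14, q_1 = 1*1 + 0 = 1.
  i=2: a_2=5, p_2 = 5*14 + 13 = 83, q_2 = 5*1 + 1 = 6.
  i=3: a_3=1, p_3 = 1*83 + 14 = 97, q_3 = 1*6 + 1 = 7.
Check: 97^2 - 192*7^2 = 9409 - 9408 = 1, so (x, y) = (97, 7) solves the equation, and by the theorem it is the least positive solution.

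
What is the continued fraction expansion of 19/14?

Run the Euclidean algorithm on 19 and 14; the successive quotients are the partial quotients a_0, a_1, ... (each step inverts the fractional part left over by the previous one):
  19 = 1*14 + 5, so a_0 = 1.
  14 = 2*5 + 4, so a_1 = 2.
  5 = 1*4 + 1, so a_2 = 1.
  4 = 4*1 + 0, so a_3 = 4.
The remainder reaches 0 after 4 divisions, so the expansion has 4 partial quotients, read off in order.

[1; 2, 1, 4]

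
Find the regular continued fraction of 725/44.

[16; 2, 10, 2]

Run the Euclidean algorithm on 725 and 44; the successive quotients are the partial quotients a_0, a_1, ... (each step inverts the fractional part left over by the previous one):
  725 = 16*44 + 21, so a_0 = 16.
  44 = 2*21 + 2, so a_1 = 2.
  21 = 10*2 + 1, so a_2 = 10.
  2 = 2*1 + 0, so a_3 = 2.
The remainder reaches 0 after 4 divisions, so the expansion has 4 partial quotients, read off in order.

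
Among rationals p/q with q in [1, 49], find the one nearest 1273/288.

137/31

Expand x = 1273/288 as a continued fraction with the Euclidean algorithm:
  1273 = 4*288 + 121, so a_0 = 4.
  288 = 2*121 + 46, so a_1 = 2.
  121 = 2*46 + 29, so a_2 = 2.
  46 = 1*29 + 17, so a_3 = 1.
  29 = 1*17 + 12, so a_4 = 1.
  17 = 1*12 + 5, so a_5 = 1.
  12 = 2*5 + 2, so a_6 = 2.
  5 = 2*2 + 1, so a_7 = 2.
  2 = 2*1 + 0, so a_8 = 2.
so x = [4; 2, 2, 1, 1, 1, 2, 2, 2].
Convergents (p_i = a_i*p_{i-1} + p_{i-2}, q_i = a_i*q_{i-1} + q_{i-2} with p_{-2}=0, p_{-1}=1, q_{-2}=1, q_{-1}=0), until the denominator exceeds 49:
  i=0: a_0=4, p_0 = 4*1 + 0 = 4, q_0 = 4*0 + 1 = 1.
  i=1: a_1=2, p_1 = 2*4 + 1 = 9, q_1 = 2*1 + 0 = 2.
  i=2: a_2=2, p_2 = 2*9 + 4 = 22, q_2 = 2*2 + 1 = 5.
  i=3: a_3=1, p_3 = 1*22 + 9 = 31, q_3 = 1*5 + 2 = 7.
  i=4: a_4=1, p_4 = 1*31 + 22 = 53, q_4 = 1*7 + 5 = 12.
  i=5: a_5=1, p_5 = 1*53 + 31 = 84, q_5 = 1*12 + 7 = 19.
  i=6: a_6=2, p_6 = 2*84 + 53 = 221, q_6 = 2*19 + 12 = 50.
q_6 = 50 > 49, so the last convergent with denominator <= 49 is p_5/q_5 = 84/19.
The closest fraction with denominator <= 49 is either p_5/q_5 or the intermediate fraction (k*p_5 + p_4)/(k*q_5 + q_4) with the largest k >= 1 whose denominator stays <= 49; these approach x as k grows, and every other convergent or intermediate fraction in range is farther away.
Largest k: floor((49 - q_4)/q_5) = floor((49 - 12)/19) = 1.
That gives (1*84 + 53)/(1*19 + 12) = 137/31.
Compare the errors: |x - 84/19| = |1273*19 - 84*288|/(288*19) = 5/5472, and |x - 137/31| = |1273*31 - 137*288|/(288*31) = 7/8928.
Cross-multiplying, 7*5472 = 38304 < 44640 = 5*8928, so 7/8928 is smaller: the intermediate fraction 137/31 is closer to x than 84/19.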